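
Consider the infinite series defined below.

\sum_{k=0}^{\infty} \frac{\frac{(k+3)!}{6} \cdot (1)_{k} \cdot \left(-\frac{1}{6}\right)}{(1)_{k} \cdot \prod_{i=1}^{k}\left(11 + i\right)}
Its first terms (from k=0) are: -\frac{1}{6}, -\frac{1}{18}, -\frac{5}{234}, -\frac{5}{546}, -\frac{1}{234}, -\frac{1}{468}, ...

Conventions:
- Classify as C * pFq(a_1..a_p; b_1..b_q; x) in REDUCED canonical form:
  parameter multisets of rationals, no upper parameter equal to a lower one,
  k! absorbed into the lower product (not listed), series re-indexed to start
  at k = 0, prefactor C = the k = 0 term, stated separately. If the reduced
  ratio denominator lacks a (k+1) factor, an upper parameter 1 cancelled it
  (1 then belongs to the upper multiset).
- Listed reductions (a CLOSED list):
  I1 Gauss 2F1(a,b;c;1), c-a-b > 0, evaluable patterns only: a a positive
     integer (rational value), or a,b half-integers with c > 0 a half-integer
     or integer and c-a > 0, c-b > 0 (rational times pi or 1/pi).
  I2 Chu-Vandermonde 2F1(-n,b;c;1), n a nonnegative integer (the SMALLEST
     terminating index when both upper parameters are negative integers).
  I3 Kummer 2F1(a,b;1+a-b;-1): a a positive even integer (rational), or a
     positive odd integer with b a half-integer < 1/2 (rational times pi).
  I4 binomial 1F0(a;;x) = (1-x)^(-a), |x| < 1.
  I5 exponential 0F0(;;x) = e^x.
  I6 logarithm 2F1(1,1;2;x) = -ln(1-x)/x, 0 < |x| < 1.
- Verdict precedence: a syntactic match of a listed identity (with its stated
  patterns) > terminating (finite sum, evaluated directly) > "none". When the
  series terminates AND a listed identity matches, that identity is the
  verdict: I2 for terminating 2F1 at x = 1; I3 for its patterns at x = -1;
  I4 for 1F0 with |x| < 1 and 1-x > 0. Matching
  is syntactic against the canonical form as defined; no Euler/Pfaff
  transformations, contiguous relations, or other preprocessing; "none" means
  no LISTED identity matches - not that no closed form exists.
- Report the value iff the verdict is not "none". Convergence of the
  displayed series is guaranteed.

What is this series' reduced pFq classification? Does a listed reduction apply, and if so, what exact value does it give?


This is -\frac{1}{6} * 2F1(1, 4; 12; 1) in reduced canonical form. Verdict: Gauss (I1, integer-parameter pattern) applies (x = 1: the Gamma ratio telescopes since c-a-b = 7 > 0 and a = 1 in Z>0). Hence: -\frac{11}{42}.

Key observation: t_0 = -\frac{1}{6} here, and the lower running product (C = -1/6) is a rising factorial.
Consecutive-term ratio: r(k) = 1 * (k+1) (k+4) / [(k+12) (k+1)] - poly over poly, x = 1 from leading terms; C = -\frac{1}{6} at k = 0.


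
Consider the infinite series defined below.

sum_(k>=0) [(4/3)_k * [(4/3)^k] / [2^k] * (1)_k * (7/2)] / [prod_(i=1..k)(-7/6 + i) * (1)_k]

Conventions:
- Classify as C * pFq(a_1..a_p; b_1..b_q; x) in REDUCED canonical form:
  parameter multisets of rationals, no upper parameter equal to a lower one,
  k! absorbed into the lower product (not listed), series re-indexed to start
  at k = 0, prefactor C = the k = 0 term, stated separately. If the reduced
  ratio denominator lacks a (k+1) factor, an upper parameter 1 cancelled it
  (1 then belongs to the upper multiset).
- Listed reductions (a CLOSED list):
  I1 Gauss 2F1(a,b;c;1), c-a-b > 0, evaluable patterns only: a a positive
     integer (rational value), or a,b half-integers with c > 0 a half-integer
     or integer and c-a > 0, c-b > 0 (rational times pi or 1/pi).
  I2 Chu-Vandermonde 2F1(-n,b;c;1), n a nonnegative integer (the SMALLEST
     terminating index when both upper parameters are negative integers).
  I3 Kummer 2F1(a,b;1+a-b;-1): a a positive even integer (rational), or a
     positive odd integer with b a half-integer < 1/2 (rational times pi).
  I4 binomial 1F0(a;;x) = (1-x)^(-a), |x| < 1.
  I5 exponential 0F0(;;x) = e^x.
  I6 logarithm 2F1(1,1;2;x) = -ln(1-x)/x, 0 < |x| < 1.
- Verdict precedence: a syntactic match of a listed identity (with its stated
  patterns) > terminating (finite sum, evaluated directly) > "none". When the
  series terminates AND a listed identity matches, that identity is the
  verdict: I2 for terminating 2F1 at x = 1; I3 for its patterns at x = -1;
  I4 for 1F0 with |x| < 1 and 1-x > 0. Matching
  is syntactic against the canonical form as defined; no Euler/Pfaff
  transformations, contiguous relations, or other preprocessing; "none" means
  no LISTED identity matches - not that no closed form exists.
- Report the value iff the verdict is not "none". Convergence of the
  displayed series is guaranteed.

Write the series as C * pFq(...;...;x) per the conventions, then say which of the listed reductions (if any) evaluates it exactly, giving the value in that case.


Structural cue: t_0 = 7/2 here, and the lower running product (prefactor 7/2) is a rising factorial.
Ratio: r(k) = (2/3) * (k+1) (k+4/3) / [(k-1/6) (k+1)] - rational in k. x = (2/3); t_0 = 7/2; negate the roots.

x = 2/3 here; the reduced form reads 2F1, upper {1, 4/3}, lower {-1/6}, C = 7/2. Verdict: none - this 2F1 at x = 2/3 matches no listed pattern, and upper {1, 4/3} holds no stopper.


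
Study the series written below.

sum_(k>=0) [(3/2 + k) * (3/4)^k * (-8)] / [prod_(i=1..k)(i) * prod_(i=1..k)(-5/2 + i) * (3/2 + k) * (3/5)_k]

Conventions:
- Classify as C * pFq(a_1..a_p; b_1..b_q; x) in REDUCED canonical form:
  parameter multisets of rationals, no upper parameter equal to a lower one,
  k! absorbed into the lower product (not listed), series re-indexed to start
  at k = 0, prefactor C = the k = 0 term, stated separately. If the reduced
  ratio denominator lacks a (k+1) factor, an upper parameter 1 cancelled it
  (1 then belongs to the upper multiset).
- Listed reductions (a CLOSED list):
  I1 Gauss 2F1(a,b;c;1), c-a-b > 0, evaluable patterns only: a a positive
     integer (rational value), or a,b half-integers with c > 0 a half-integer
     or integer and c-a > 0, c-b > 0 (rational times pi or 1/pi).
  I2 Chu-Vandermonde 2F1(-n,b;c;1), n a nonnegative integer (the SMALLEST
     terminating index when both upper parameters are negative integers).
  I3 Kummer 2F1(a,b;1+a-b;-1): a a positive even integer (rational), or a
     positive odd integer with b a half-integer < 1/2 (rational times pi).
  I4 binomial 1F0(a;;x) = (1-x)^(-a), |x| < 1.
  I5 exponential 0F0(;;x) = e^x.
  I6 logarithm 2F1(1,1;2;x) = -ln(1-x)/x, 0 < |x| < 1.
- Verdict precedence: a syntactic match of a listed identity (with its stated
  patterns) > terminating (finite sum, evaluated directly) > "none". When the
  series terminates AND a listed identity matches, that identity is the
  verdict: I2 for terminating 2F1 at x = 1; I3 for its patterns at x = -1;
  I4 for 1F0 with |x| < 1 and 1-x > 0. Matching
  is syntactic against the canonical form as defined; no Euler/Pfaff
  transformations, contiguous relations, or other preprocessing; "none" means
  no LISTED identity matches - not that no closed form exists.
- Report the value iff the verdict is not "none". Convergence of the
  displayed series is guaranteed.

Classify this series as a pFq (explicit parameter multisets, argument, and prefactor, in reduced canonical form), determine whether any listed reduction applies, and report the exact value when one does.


At argument 3/4: a 0F2 with upper {-}, lower {-3/2, 3/5}, scaled by C = -8. Verdict: none. Every listed pattern misses the 0F2 form at 3/4, upper {-}.

The tell: t_0 being -8, the product of the first k integers (C = -8, x = 3/4) is k!.
Adjacent-term ratio: r(k) = (3/4) * 1 / [(k-3/2) (k+3/5) (k+1)] - rational; roots negated = parameters, x = (3/4), C = -8.


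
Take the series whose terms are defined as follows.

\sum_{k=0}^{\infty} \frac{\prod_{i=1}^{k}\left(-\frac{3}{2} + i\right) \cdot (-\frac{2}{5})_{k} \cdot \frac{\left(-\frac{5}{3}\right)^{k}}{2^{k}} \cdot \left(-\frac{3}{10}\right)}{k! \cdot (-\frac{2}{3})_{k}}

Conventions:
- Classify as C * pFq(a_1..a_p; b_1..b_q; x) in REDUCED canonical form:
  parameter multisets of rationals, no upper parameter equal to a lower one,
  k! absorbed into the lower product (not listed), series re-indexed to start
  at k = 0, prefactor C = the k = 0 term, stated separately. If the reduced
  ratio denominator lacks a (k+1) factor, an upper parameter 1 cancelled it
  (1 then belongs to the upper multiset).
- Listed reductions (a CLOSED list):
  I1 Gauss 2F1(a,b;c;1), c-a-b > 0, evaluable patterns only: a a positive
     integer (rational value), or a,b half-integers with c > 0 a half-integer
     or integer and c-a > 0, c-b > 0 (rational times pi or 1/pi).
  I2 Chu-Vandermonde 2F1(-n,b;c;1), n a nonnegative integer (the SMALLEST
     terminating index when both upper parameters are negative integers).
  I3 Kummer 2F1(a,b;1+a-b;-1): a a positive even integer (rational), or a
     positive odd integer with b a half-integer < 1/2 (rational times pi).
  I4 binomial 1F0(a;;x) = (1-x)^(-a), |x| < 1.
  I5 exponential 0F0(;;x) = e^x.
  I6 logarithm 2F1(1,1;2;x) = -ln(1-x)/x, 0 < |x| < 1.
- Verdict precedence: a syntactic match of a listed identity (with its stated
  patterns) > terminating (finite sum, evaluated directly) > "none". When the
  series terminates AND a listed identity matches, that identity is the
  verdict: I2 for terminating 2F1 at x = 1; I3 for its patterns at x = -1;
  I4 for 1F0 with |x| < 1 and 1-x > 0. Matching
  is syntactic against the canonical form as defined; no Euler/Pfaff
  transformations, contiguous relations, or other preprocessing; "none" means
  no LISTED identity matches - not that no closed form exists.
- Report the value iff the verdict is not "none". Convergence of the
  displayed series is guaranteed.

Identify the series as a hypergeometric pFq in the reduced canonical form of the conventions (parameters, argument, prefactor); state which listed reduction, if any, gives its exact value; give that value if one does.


Classification (C = -\frac{3}{10}): 2F1 with upper {-\frac{1}{2}, -\frac{2}{5}}, lower {-\frac{2}{3}}, argument x = -\frac{5}{6}. Verdict: none. A 2F1 with upper {-\frac{1}{2}, -\frac{2}{5}} fits none of I1-I6 at x = -\frac{5}{6}; the sum runs forever.

First insight: t_0 being -\frac{3}{10}, the two k-th powers (C = -3/10, x = -5/6) combine into one argument.
Term ratio: r(k) = -\frac{5}{6} * (k-\frac{1}{2}) (k-\frac{2}{5}) / [(k-\frac{2}{3}) (k+1)] - rational; roots negated = parameters, x = -\frac{5}{6}, C = -\frac{3}{10}.


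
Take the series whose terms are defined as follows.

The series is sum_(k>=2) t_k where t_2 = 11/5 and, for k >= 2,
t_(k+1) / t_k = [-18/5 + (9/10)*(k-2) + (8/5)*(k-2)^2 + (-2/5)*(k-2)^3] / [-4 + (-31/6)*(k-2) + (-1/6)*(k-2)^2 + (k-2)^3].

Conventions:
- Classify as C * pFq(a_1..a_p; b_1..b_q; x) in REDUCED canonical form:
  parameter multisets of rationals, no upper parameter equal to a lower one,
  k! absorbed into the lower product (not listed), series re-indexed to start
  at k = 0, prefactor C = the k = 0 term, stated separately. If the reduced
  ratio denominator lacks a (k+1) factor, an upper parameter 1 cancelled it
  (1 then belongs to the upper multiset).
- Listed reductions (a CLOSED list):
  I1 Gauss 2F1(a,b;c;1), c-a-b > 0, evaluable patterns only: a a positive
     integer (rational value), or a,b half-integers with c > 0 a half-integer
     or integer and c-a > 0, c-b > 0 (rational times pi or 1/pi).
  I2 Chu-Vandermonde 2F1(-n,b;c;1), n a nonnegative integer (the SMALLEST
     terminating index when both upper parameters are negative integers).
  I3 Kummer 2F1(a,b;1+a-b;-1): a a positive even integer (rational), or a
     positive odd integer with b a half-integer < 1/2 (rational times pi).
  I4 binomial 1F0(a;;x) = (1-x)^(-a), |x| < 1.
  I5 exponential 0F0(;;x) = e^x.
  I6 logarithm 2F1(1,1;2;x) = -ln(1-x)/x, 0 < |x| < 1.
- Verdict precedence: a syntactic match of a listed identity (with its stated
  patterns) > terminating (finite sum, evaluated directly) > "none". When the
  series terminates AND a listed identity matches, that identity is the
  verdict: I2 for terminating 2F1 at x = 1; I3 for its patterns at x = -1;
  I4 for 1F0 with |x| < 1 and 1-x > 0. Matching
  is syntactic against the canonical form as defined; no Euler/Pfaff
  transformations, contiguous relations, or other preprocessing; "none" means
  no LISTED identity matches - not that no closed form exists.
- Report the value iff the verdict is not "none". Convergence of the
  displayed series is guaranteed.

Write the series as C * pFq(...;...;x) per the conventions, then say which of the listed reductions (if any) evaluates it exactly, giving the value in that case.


At argument -2/5: a 2F1 with upper {-4, -3/2}, lower {-8/3}, scaled by C = 11/5. Verdict: terminating - upper -4 stops the sum at k = 4; the 5 terms are added exactly. Sum: 1108261/250000.

Key step: t_0 being 11/5, cancel k + 3/2 from the displayed ratio first; then prefactor 11/5.
Adjacent-term ratio: r(k) = (-2/5) * (k-4) (k-3/2) / [(k-8/3) (k+1)] - rational; roots negated = parameters, x = (-2/5), C = 11/5.


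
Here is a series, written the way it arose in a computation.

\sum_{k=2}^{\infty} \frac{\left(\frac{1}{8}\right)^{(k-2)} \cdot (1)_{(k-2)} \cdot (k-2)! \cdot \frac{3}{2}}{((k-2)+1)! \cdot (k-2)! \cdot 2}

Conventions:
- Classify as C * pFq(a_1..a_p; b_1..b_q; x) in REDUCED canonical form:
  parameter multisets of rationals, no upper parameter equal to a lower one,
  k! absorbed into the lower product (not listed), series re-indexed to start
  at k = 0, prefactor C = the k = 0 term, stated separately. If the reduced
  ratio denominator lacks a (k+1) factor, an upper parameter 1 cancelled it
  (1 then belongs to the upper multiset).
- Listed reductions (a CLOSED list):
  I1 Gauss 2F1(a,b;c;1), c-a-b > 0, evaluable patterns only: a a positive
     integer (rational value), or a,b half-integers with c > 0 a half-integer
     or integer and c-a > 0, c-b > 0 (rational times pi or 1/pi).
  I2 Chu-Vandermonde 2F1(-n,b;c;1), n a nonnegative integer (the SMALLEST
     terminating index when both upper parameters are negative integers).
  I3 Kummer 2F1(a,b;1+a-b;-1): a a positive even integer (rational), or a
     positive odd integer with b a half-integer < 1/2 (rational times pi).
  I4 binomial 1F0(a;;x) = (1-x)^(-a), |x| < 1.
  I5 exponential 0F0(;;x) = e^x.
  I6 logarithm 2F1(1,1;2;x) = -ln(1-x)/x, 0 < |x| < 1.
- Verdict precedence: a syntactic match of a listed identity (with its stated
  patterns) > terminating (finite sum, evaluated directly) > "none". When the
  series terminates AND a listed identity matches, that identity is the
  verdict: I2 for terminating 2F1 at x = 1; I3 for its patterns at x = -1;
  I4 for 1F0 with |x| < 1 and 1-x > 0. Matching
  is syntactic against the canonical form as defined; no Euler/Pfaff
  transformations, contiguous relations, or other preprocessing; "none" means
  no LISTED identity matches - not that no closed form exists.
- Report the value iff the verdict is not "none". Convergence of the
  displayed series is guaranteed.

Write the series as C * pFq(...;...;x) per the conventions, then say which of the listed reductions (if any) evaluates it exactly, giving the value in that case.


At argument \frac{1}{8}: a 2F1 with upper {1, 1}, lower {2}, scaled by C = \frac{3}{4}. Verdict: the logarithmic series (I6) applies (the logarithm: parameters (1,1;2), x = \frac{1}{8}). Value: \left(-6\right) \cdot \ln\left(\frac{7}{8}\right).

First insight: with t_0 = \frac{3}{4}, the constant factors (prefactor 3/4) combine into one prefactor.
Consecutive-term ratio: r(k) = \frac{1}{8} * (k+1) (k+1) / [(k+2) (k+1)] - rational in k, leading ratio \frac{1}{8}; with t_0 = \frac{3}{4}, classification follows.


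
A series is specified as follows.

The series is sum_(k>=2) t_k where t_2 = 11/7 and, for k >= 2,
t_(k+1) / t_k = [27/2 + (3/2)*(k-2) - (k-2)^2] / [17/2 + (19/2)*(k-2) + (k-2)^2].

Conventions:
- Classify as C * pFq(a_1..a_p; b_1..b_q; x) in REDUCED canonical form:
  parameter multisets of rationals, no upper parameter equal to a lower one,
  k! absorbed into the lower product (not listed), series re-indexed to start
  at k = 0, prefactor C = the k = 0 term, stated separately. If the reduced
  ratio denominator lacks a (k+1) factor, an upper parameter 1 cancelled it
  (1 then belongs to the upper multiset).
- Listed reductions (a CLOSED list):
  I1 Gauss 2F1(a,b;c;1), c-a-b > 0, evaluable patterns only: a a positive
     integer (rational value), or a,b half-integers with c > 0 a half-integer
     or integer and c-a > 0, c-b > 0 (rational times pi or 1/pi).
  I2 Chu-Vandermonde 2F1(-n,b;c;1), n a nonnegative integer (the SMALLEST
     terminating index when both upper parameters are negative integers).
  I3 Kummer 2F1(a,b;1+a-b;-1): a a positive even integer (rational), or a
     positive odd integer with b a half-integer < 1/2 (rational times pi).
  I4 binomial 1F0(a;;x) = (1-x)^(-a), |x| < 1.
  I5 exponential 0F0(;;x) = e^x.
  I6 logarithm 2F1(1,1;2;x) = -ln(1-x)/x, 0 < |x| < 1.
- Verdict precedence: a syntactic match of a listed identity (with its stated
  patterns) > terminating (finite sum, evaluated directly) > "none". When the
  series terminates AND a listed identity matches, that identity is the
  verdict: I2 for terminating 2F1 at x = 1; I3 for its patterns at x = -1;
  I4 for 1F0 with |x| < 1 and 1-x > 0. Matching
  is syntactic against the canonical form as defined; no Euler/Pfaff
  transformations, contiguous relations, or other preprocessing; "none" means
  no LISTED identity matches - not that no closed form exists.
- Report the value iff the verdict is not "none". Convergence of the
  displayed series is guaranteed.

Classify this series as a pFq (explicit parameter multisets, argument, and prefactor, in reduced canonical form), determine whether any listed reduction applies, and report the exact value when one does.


Reduced: x = -1, 2F1, upper = {-9/2, 3}, lower = {17/2}, C = 11/7. Verdict: this is Kummer's theorem (I3) (x = -1; c = 17/2 equals 1+a-b for upper {-9/2, 3}: listed pattern). Sum: (70785/32768) * pi.

The tell: t_0 being 11/7, the expanded ratio factors over Q; C = 11/7, x = -1, roots give parameters.
Step ratio: r(k) = (-1) * (k-9/2) (k+3) / [(k+17/2) (k+1)] - rational; roots negated = parameters, x = (-1), C = 11/7.


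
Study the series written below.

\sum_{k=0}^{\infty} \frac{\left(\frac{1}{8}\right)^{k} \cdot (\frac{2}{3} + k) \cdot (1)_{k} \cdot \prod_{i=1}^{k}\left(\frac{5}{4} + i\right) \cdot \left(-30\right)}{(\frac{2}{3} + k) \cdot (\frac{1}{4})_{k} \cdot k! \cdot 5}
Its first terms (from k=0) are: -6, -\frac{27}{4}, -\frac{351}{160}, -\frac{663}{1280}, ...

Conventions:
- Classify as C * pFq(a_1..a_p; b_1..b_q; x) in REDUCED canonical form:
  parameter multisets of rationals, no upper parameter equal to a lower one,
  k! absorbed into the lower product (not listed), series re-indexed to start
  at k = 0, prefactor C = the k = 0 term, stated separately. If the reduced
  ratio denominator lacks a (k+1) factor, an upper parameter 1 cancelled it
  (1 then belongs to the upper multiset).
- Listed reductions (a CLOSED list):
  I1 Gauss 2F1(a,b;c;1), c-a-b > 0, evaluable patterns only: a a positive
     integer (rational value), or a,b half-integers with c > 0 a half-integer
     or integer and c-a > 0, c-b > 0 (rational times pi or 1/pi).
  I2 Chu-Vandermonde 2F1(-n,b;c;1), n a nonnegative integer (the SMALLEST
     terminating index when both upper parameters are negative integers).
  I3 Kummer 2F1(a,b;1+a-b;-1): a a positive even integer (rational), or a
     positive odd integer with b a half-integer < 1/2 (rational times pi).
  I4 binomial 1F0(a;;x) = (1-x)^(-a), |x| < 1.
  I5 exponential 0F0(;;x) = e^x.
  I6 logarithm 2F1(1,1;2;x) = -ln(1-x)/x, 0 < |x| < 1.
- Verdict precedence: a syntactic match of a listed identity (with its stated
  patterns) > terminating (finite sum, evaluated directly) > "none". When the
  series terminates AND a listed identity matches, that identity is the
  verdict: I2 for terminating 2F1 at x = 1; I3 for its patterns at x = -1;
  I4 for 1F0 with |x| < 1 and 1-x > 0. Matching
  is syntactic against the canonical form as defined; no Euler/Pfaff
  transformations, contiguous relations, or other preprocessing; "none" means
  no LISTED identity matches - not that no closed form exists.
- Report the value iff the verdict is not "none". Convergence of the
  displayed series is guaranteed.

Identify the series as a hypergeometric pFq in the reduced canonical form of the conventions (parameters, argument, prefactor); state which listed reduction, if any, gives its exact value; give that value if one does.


Structural cue: with t_0 = -6, k + 2/3 divides numerator and denominator alike; prefactor -6 after cancelling.
Consecutive-term ratio: r(k) = \frac{1}{8} * (k+1) (k+\frac{9}{4}) / [(k+\frac{1}{4}) (k+1)] - rational in k, leading ratio \frac{1}{8}; with t_0 = -6, classification follows.

With C = -6: the canonical form is 2F1(1, \frac{9}{4}; \frac{1}{4}; \frac{1}{8}). Verdict: none. No listed pattern accepts 2F1(1, \frac{9}{4}; \frac{1}{4}; \frac{1}{8}).


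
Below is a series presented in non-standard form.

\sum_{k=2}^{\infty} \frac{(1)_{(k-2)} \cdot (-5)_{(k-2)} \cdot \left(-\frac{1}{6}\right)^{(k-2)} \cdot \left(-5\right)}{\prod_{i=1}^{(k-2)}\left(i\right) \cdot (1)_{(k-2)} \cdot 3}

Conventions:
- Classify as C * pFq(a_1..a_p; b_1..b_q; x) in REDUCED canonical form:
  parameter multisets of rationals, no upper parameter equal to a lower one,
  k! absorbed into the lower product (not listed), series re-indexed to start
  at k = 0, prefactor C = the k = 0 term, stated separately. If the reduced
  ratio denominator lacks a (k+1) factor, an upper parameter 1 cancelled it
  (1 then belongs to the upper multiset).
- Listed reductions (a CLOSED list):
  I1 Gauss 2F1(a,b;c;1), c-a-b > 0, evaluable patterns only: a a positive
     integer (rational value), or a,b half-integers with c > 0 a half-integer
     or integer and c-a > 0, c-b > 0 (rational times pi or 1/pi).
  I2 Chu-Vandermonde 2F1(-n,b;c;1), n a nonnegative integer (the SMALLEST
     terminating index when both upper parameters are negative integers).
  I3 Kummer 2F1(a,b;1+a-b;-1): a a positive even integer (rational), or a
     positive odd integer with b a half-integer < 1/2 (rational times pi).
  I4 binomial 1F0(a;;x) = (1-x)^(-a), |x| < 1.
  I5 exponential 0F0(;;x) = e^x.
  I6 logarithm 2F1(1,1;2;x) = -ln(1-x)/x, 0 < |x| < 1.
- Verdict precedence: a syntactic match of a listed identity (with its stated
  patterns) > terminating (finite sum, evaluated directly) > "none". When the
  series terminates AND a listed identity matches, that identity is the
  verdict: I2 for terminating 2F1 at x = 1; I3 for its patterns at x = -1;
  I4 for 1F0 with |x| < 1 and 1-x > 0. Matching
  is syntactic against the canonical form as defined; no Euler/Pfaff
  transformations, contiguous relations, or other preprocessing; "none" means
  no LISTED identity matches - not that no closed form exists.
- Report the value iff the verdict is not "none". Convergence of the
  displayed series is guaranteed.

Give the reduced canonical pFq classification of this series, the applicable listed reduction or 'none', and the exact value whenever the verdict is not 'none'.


Key observation: x = -\frac{1}{6} and the parameter 1 appears in both the upper and lower lists and cancels.
Consecutive-term ratio: r(k) = -\frac{1}{6} * (k-5) / [(k+1)] - rational in k, leading ratio -\frac{1}{6}; with t_0 = -\frac{5}{3}, classification follows.

At argument -\frac{1}{6}: a 1F0 with upper {-5}, lower {-}, scaled by C = -\frac{5}{3}. Verdict: this is the binomial series (I4) (the 1F0 binomial series: exponent 5, x = -\frac{1}{6}). Exact value: -\frac{84035}{23328}.


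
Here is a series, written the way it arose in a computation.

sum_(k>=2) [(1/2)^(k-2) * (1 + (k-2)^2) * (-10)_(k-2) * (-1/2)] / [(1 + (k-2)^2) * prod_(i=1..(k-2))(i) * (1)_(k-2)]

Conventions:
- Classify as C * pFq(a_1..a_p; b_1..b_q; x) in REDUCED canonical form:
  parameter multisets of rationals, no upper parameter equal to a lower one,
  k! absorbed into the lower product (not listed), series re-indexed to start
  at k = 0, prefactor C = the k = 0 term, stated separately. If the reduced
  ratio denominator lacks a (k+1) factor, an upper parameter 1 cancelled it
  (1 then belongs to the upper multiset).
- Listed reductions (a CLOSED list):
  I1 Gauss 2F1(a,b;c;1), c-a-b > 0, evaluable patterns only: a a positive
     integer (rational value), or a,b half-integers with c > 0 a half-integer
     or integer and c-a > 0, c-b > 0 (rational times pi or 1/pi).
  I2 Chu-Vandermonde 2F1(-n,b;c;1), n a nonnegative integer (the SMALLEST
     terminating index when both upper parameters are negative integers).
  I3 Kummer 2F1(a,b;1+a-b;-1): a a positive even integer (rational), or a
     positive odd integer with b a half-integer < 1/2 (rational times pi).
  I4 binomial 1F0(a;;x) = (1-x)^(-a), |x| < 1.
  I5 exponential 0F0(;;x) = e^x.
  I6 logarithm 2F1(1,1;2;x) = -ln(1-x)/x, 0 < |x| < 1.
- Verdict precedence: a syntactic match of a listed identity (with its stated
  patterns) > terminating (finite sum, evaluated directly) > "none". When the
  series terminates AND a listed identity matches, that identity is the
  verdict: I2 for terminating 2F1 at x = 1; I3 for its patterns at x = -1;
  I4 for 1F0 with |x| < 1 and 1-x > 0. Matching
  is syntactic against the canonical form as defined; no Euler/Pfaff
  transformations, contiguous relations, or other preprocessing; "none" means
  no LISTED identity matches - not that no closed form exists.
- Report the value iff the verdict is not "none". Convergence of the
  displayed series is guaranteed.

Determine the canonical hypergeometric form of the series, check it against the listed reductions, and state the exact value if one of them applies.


x = 1/2 here; the reduced form reads 1F1, upper {-10}, lower {1}, C = -1/2. Verdict: terminating - no listed pattern fits, but -10 in the upper list cuts the series at k = 10; direct evaluation. Its exact value is 206696137/1061683200.

The tell: t_0 = -1/2 here, and k^2 + 1 divides numerator and denominator alike; prefactor -1/2 after cancelling.
Ratio: r(k) = (1/2) * (k-10) / [(k+1) (k+1)] - poly over poly, x = (1/2) from leading terms; C = -1/2 at k = 0.


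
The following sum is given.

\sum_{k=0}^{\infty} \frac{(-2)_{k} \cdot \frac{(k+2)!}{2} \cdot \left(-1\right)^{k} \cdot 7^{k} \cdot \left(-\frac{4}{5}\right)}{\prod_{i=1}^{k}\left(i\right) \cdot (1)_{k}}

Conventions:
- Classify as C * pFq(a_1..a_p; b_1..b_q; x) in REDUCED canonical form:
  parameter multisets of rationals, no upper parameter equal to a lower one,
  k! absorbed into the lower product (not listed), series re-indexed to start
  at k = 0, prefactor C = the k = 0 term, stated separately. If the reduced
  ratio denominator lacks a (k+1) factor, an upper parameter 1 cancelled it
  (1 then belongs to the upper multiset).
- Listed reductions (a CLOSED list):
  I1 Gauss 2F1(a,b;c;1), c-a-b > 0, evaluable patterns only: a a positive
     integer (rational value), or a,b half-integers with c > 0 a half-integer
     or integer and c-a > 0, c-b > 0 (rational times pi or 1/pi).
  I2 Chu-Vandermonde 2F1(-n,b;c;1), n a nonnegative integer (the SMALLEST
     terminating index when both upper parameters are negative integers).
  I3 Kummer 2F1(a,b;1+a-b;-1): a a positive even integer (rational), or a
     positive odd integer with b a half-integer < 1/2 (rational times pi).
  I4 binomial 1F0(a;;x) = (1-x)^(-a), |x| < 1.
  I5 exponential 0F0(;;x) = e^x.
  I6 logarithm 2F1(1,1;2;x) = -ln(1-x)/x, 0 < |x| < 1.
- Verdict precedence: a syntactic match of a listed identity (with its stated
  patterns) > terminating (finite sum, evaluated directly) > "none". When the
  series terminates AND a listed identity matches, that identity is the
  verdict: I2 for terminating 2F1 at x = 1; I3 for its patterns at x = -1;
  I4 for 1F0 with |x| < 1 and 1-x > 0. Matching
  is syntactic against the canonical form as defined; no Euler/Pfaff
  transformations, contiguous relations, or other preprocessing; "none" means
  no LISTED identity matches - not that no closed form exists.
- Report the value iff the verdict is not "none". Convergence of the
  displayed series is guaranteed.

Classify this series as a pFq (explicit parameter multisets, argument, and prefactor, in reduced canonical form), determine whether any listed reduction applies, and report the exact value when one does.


x = -7 here; the reduced form reads 2F1, upper {-2, 3}, lower {1}, C = -\frac{4}{5}. Verdict: terminating (-2 upstairs). 3 nonzero terms in all; added directly. Exact value: -\frac{1348}{5}.

Key step: with t_0 = -\frac{4}{5}, the (-1)^k factor (C = -4/5) folds into the argument's sign.
Term ratio: r(k) = -7 * (k-2) (k+3) / [(k+1) (k+1)] ; factor over Q: parameters, x = -7, and C = -\frac{4}{5}.


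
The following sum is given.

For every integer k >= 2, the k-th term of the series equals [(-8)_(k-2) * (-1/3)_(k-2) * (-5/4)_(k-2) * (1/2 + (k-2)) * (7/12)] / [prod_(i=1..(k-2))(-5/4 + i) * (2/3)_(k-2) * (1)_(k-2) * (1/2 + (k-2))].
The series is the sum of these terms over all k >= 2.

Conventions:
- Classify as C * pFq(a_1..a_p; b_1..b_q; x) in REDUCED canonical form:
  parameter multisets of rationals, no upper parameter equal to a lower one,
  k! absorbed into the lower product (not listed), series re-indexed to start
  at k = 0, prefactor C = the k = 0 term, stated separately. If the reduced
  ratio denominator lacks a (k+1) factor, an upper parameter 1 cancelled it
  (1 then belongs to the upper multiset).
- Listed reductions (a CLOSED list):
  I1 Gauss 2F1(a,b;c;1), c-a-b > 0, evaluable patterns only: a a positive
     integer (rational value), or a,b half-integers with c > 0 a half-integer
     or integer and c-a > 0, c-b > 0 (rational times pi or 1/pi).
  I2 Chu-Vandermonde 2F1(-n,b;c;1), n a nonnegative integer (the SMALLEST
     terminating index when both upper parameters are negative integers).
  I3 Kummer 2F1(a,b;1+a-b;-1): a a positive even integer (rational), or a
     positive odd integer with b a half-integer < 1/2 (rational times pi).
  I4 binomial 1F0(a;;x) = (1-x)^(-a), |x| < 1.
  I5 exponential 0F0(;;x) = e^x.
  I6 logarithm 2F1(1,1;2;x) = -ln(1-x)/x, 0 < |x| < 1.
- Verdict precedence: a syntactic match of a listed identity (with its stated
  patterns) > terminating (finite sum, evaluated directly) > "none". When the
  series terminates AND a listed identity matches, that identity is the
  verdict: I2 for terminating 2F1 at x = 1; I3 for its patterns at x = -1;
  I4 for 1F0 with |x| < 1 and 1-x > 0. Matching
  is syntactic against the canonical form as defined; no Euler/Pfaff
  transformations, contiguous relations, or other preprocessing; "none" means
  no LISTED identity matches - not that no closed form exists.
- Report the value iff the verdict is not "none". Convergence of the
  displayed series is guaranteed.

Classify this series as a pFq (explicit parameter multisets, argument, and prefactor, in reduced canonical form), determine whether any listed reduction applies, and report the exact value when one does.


The series (x = 1) is 3F2: upper {-8, -5/4, -1/3}, lower {-1/4, 2/3}, prefactor 7/12. Verdict: terminating - the sum ends at index 8 because -8 is a negative integer; exact evaluation follows. Sum: 4629112285/291246516.

Key step: x = 1 and the lower running product (prefactor 7/12) is a rising factorial.
Ratio: r(k) = 1 * (k-8) (k-5/4) (k-1/3) / [(k-1/4) (k+2/3) (k+1)] - rational; roots negated = parameters, x = 1, C = 7/12.


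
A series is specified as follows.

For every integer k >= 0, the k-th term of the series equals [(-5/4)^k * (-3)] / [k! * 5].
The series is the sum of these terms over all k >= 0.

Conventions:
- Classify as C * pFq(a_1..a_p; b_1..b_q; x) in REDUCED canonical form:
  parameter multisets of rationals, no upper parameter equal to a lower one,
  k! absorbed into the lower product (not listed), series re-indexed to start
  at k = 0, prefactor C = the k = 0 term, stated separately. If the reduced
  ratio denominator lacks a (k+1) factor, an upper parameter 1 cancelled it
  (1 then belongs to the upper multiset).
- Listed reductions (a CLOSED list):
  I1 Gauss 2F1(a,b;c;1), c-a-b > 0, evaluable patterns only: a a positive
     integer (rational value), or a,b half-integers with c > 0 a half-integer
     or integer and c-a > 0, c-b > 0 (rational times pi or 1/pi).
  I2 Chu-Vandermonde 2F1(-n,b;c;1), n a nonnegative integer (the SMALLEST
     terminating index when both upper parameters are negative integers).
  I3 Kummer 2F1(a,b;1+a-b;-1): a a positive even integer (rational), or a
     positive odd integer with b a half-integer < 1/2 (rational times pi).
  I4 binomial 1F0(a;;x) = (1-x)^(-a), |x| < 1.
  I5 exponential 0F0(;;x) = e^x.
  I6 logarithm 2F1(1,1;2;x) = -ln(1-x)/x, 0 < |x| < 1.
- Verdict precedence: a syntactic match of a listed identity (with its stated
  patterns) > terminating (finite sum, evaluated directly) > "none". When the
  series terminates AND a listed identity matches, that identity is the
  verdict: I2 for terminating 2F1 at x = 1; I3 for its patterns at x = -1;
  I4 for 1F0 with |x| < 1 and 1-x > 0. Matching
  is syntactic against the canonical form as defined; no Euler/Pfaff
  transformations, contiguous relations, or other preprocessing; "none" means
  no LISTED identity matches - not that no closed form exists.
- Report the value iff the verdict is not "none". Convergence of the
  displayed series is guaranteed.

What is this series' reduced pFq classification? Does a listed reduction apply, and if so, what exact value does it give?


Canonical form: C = -3/5 times 0F0 with upper {-}, lower {-}, x = -5/4. Verdict at x = -5/4: exponential (I5) matches (the 0F0 exponential series at x = -5/4). Its exact value is (-3/5) * e^(-5/4).

Structural cue: t_0 being -3/5, the constant factors (C = -3/5) combine into one prefactor.
Ratio: r(k) = (-5/4) * 1 / [(k+1)] - poly over poly, x = (-5/4) from leading terms; C = -3/5 at k = 0.


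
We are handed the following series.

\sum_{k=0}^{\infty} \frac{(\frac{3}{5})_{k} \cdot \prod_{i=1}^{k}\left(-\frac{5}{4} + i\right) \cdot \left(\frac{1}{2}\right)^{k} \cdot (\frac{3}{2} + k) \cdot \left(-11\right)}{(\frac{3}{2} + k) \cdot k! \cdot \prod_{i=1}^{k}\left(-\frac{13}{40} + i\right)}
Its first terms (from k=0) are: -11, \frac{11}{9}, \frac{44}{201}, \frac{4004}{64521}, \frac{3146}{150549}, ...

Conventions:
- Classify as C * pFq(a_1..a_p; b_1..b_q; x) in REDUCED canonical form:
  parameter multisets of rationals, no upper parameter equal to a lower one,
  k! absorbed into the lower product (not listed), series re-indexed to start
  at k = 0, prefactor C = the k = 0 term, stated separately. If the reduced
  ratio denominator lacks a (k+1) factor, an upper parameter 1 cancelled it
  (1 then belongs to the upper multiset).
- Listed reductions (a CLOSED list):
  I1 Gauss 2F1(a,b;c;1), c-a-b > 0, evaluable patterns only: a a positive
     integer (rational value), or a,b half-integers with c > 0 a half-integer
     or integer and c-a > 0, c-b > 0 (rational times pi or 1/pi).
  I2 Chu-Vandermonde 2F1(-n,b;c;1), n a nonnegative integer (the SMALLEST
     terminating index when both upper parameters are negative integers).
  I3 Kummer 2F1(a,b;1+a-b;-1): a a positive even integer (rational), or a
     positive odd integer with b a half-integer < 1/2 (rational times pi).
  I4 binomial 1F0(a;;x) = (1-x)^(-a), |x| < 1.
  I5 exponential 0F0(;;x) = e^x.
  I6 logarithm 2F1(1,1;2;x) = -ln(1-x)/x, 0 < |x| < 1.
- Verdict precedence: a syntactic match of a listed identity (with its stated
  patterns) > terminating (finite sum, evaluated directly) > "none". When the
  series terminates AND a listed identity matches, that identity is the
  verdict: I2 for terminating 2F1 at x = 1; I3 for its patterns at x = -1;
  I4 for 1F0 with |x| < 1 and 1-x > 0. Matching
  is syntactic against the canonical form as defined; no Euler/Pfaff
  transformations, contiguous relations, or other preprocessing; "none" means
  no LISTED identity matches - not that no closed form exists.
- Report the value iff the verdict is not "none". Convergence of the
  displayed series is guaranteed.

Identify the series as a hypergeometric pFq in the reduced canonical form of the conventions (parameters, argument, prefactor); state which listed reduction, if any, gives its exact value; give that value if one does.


At argument \frac{1}{2}: a 2F1 with upper {-\frac{1}{4}, \frac{3}{5}}, lower {\frac{27}{40}}, scaled by C = -11. Verdict: no listed reduction: x = \frac{1}{2} and upper {-\frac{1}{4}, \frac{3}{5}} fail every I1-I6 pattern.

Key observation: with t_0 = -11, the lower running product (C = -11) is a rising factorial.
Consecutive-term ratio: r(k) = \frac{1}{2} * (k-\frac{1}{4}) (k+\frac{3}{5}) / [(k+\frac{27}{40}) (k+1)] - poly over poly, x = \frac{1}{2} from leading terms; C = -11 at k = 0.


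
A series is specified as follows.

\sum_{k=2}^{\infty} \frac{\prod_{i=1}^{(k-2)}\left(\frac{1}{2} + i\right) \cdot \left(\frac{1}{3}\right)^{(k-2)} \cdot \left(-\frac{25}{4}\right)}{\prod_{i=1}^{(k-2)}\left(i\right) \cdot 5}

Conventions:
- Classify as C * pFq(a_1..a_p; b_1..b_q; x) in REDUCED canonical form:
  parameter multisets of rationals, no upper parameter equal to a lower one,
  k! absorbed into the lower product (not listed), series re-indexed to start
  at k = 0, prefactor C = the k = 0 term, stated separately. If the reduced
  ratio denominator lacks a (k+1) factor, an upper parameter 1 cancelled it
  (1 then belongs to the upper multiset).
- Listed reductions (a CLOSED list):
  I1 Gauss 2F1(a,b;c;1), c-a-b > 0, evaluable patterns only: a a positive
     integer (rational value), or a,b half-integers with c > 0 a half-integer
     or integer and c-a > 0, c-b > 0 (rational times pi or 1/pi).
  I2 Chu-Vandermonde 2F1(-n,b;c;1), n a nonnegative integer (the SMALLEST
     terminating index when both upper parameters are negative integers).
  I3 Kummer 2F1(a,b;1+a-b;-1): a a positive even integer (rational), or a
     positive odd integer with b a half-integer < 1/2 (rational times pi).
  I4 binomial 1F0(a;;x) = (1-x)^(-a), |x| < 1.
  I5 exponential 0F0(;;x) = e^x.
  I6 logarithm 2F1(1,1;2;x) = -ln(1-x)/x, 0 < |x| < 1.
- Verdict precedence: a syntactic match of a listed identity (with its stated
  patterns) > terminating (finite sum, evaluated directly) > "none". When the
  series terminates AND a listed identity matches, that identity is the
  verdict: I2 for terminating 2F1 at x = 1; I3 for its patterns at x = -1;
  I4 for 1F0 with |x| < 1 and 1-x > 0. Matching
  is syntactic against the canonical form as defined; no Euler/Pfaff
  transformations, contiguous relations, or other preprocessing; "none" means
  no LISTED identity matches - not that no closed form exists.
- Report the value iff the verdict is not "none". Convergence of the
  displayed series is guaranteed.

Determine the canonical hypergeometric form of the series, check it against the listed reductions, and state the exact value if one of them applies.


Canonical form: C = -\frac{5}{4} times 1F0 with upper {\frac{3}{2}}, lower {-}, x = \frac{1}{3}. Verdict at x = \frac{1}{3}: binomial (I4) matches (the 1F0 binomial series: exponent -3/2, x = \frac{1}{3}). Sum: \left(-\frac{5}{4}\right) \cdot \left(\frac{2}{3}\right)^{-\frac{3}{2}}.

The tell: with t_0 = -\frac{5}{4}, the constant factors (C = -5/4, x = 1/3) combine into one prefactor.
Step ratio: r(k) = \frac{1}{3} * (k+\frac{3}{2}) / [(k+1)] - rational in k, leading ratio \frac{1}{3}; with t_0 = -\frac{5}{4}, classification follows.


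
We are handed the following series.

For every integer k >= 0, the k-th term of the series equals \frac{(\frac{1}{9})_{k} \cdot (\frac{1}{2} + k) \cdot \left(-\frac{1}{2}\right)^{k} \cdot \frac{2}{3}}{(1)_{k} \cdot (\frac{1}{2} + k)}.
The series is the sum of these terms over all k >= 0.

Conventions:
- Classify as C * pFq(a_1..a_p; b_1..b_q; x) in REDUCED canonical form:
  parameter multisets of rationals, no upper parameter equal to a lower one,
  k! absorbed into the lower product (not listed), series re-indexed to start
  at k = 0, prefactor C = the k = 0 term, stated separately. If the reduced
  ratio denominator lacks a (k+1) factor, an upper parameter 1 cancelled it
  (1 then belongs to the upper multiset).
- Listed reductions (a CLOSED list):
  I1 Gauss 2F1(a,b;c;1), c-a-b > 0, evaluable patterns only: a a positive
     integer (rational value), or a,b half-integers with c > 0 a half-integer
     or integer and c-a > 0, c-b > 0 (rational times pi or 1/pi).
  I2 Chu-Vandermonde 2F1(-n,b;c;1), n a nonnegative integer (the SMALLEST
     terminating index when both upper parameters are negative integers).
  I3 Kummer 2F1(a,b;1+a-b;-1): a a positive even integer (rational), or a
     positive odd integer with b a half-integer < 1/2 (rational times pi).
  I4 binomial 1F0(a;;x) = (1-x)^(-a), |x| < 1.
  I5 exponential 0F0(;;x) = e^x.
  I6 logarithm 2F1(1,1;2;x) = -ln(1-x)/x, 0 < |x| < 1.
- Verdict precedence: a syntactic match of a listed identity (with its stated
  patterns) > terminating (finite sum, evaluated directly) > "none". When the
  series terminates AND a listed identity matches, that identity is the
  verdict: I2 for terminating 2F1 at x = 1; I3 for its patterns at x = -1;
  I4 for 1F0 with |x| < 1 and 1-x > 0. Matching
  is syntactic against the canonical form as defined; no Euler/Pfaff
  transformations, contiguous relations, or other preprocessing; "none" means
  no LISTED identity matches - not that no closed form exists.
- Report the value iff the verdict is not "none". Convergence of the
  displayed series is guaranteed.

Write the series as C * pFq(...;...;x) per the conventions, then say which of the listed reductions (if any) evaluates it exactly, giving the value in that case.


With C = \frac{2}{3}: the canonical form is 1F0(\frac{1}{9}; -; -\frac{1}{2}). Verdict at x = -\frac{1}{2}: the I4 binomial reduction matches (the 1F0 binomial series: exponent -1/9, x = -\frac{1}{2}). Hence: \frac{2}{3} \cdot \left(\frac{3}{2}\right)^{-\frac{1}{9}}.

Key step: x = -\frac{1}{2} and k + 1/2 divides numerator and denominator alike; prefactor 2/3 after cancelling.
Consecutive-term ratio: r(k) = -\frac{1}{2} * (k+\frac{1}{9}) / [(k+1)] - rational in k. x = -\frac{1}{2}; t_0 = \frac{2}{3}; negate the roots.
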